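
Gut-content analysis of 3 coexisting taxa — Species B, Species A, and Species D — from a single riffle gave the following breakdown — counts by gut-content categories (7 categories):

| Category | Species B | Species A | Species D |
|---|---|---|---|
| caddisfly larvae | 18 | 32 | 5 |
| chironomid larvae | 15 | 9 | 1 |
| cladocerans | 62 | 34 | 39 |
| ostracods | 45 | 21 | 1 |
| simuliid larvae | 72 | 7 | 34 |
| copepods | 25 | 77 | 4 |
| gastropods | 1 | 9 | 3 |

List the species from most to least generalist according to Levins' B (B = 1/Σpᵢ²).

Species B > Species A > Species D

Proportions for Species B (n=238): 18/238=0.0756, 15/238=0.0630, 62/238=0.2605, 45/238=0.1891, 72/238=0.3025, 25/238=0.1050, 1/238=0.0042
Proportions for Species A (n=189): 32/189=0.1693, 9/189=0.0476, 34/189=0.1799, 21/189=0.1111, 7/189=0.0370, 77/189=0.4074, 9/189=0.0476
Proportions for Species D (n=87): 5/87=0.0575, 1/87=0.0115, 39/87=0.4483, 1/87=0.0115, 34/87=0.3908, 4/87=0.0460, 3/87=0.0345
Σp_Bᵢ² = 0.0756² + 0.0630² + 0.2605² + 0.1891² + 0.3025² + 0.1050² + 0.0042² = 0.005715 + 0.003969 + 0.067860 + 0.035759 + 0.091506 + 0.011025 + 0.000018 = 0.215852
B_B = 1 / 0.215852 = 4.6328
Σp_Aᵢ² = 0.1693² + 0.0476² + 0.1799² + 0.1111² + 0.0370² + 0.4074² + 0.0476² = 0.028662 + 0.002266 + 0.032364 + 0.012343 + 0.001369 + 0.165975 + 0.002266 = 0.245245
B_A = 1 / 0.245245 = 4.0776
Σp_Dᵢ² = 0.0575² + 0.0115² + 0.4483² + 0.0115² + 0.3908² + 0.0460² + 0.0345² = 0.003306 + 0.000132 + 0.200973 + 0.000132 + 0.152725 + 0.002116 + 0.001190 = 0.360574
B_D = 1 / 0.360574 = 2.7734
Ranking by B (broadest → narrowest): Species B (4.63) > Species A (4.08) > Species D (2.77)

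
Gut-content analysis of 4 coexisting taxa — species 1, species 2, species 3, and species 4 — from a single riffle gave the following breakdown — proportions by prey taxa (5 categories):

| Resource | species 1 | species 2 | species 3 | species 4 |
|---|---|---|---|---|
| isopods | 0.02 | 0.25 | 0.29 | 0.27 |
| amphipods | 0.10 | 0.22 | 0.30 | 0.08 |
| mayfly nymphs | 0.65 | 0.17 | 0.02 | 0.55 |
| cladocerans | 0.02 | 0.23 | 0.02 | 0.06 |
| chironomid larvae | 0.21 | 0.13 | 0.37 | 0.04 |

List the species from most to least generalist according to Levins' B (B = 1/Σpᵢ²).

species 2 > species 3 > species 4 > species 1

Σp_1ᵢ² = 0.02² + 0.10² + 0.65² + 0.02² + 0.21² = 0.0004 + 0.0100 + 0.4225 + 0.0004 + 0.0441 = 0.4774
B_1 = 1 / 0.4774 = 2.0947
Σp_2ᵢ² = 0.25² + 0.22² + 0.17² + 0.23² + 0.13² = 0.0625 + 0.0484 + 0.0289 + 0.0529 + 0.0169 = 0.2096
B_2 = 1 / 0.2096 = 4.7710
Σp_3ᵢ² = 0.29² + 0.30² + 0.02² + 0.02² + 0.37² = 0.0841 + 0.0900 + 0.0004 + 0.0004 + 0.1369 = 0.3118
B_3 = 1 / 0.3118 = 3.2072
Σp_4ᵢ² = 0.27² + 0.08² + 0.55² + 0.06² + 0.04² = 0.0729 + 0.0064 + 0.3025 + 0.0036 + 0.0016 = 0.3870
B_4 = 1 / 0.3870 = 2.5840
Ranking by B (broadest → narrowest): species 2 (4.77) > species 3 (3.21) > species 4 (2.58) > species 1 (2.09)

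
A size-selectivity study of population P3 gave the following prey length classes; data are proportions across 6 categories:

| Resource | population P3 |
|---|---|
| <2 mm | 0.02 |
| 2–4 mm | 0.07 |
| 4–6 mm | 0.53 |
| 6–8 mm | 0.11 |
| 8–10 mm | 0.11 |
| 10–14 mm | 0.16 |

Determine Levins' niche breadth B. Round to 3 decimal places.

2.976

Σpᵢ² = 0.02² + 0.07² + 0.53² + 0.11² + 0.11² + 0.16² = 0.0004 + 0.0049 + 0.2809 + 0.0121 + 0.0121 + 0.0256 = 0.3360
B = 1 / 0.3360 = 2.97619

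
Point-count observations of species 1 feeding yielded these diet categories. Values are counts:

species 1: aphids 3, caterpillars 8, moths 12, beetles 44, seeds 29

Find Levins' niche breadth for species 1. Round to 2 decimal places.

Proportions for species 1 (n=96): 3/96=0.0313, 8/96=0.0833, 12/96=0.1250, 44/96=0.4583, 29/96=0.3021
Σpᵢ² = 0.0313² + 0.0833² + 0.1250² + 0.4583² + 0.3021² = 0.000980 + 0.006939 + 0.015625 + 0.210039 + 0.091264 = 0.324847
B = 1 / 0.324847 = 3.0784

3.08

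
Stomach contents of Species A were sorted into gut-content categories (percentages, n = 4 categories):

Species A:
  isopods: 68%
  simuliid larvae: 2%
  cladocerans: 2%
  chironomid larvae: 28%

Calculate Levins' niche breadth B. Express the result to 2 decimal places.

Convert percentages to proportions (divide by 100).
Σpᵢ² = 0.68² + 0.02² + 0.02² + 0.28² = 0.4624 + 0.0004 + 0.0004 + 0.0784 = 0.5416
B = 1 / 0.5416 = 1.8464

1.85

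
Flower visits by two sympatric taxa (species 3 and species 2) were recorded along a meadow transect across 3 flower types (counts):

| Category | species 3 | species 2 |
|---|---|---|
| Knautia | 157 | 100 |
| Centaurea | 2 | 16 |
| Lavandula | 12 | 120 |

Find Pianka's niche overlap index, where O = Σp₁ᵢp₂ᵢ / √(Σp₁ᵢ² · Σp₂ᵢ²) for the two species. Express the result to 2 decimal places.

Proportions for species 3 (n=171): 157/171=0.9181, 2/171=0.0117, 12/171=0.0702
Proportions for species 2 (n=236): 100/236=0.4237, 16/236=0.0678, 120/236=0.5085
Σ p₁ᵢp₂ᵢ = 0.388999 + 0.000793 + 0.035697 = 0.425489
Σp_1ᵢ² = 0.9181² + 0.0117² + 0.0702² = 0.842908 + 0.000137 + 0.004928 = 0.847973
Σp_2ᵢ² = 0.4237² + 0.0678² + 0.5085² = 0.179522 + 0.004597 + 0.258572 = 0.442691
O = 0.425489 / √(0.847973 × 0.442691) = 0.425489 / 0.6126908 = 0.6945

0.69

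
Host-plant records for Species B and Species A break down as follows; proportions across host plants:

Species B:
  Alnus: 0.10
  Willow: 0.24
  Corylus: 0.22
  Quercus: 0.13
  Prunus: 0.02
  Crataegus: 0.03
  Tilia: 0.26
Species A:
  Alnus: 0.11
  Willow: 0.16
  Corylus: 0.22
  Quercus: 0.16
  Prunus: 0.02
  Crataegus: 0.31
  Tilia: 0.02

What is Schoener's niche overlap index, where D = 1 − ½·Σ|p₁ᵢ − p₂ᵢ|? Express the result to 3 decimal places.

0.680

Σ|p₁ᵢ − p₂ᵢ| = 0.01 + 0.08 + 0.00 + 0.03 + 0.00 + 0.28 + 0.24 = 0.64
D = 1 − ½ × 0.64 = 1 − 0.320 = 0.68000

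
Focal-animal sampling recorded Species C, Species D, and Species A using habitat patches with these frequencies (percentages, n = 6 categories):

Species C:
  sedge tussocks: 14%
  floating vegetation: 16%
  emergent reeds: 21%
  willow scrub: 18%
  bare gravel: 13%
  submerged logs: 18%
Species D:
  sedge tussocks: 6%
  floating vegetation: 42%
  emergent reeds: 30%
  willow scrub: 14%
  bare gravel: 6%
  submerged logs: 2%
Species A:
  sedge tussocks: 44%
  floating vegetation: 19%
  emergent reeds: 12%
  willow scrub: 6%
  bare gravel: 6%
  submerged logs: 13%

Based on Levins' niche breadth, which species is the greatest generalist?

Convert percentages to proportions (divide by 100).
Σp_Cᵢ² = 0.14² + 0.16² + 0.21² + 0.18² + 0.13² + 0.18² = 0.0196 + 0.0256 + 0.0441 + 0.0324 + 0.0169 + 0.0324 = 0.1710
B_C = 1 / 0.1710 = 5.8480
Σp_Dᵢ² = 0.06² + 0.42² + 0.30² + 0.14² + 0.06² + 0.02² = 0.0036 + 0.1764 + 0.0900 + 0.0196 + 0.0036 + 0.0004 = 0.2936
B_D = 1 / 0.2936 = 3.4060
Σp_Aᵢ² = 0.44² + 0.19² + 0.12² + 0.06² + 0.06² + 0.13² = 0.1936 + 0.0361 + 0.0144 + 0.0036 + 0.0036 + 0.0169 = 0.2682
B_A = 1 / 0.2682 = 3.7286
Highest B → broadest niche (most generalist): Species C (B = 5.85).

Species C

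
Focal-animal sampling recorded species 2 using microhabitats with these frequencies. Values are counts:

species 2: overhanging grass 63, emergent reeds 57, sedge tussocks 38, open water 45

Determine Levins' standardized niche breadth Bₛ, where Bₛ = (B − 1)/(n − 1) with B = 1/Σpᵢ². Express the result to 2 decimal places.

0.95

Proportions for species 2 (n=203): 63/203=0.3103, 57/203=0.2808, 38/203=0.1872, 45/203=0.2217
Σpᵢ² = 0.3103² + 0.2808² + 0.1872² + 0.2217² = 0.096286 + 0.078849 + 0.035044 + 0.049151 = 0.259330
B = 1 / 0.259330 = 3.8561
Bₛ = (B − 1)/(n − 1) = (3.8561 − 1)/(4 − 1) = 2.8561/3 = 0.9520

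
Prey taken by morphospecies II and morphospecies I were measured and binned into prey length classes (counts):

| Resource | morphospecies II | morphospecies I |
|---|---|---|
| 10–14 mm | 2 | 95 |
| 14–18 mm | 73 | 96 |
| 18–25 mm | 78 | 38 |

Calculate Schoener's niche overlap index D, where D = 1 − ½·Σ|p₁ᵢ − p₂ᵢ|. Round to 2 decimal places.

Proportions for morphospecies II (n=153): 2/153=0.0131, 73/153=0.4771, 78/153=0.5098
Proportions for morphospecies I (n=229): 95/229=0.4148, 96/229=0.4192, 38/229=0.1659
Σ|p₁ᵢ − p₂ᵢ| = 0.4017 + 0.0579 + 0.3439 = 0.8035
D = 1 − ½ × 0.8035 = 1 − 0.40175 = 0.59825

0.60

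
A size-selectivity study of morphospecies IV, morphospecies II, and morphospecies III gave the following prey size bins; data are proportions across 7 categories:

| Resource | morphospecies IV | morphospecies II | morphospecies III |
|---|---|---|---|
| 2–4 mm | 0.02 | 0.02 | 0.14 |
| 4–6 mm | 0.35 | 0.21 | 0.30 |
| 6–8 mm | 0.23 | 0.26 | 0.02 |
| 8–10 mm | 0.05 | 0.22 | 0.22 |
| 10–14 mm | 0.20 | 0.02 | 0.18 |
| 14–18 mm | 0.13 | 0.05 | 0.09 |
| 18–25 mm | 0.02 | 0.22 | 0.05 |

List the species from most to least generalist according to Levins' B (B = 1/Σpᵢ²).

morphospecies III > morphospecies II > morphospecies IV

Σp_IVᵢ² = 0.02² + 0.35² + 0.23² + 0.05² + 0.20² + 0.13² + 0.02² = 0.0004 + 0.1225 + 0.0529 + 0.0025 + 0.0400 + 0.0169 + 0.0004 = 0.2356
B_IV = 1 / 0.2356 = 4.2445
Σp_IIᵢ² = 0.02² + 0.21² + 0.26² + 0.22² + 0.02² + 0.05² + 0.22² = 0.0004 + 0.0441 + 0.0676 + 0.0484 + 0.0004 + 0.0025 + 0.0484 = 0.2118
B_II = 1 / 0.2118 = 4.7214
Σp_IIIᵢ² = 0.14² + 0.30² + 0.02² + 0.22² + 0.18² + 0.09² + 0.05² = 0.0196 + 0.0900 + 0.0004 + 0.0484 + 0.0324 + 0.0081 + 0.0025 = 0.2014
B_III = 1 / 0.2014 = 4.9652
Ranking by B (broadest → narrowest): morphospecies III (4.97) > morphospecies II (4.72) > morphospecies IV (4.24)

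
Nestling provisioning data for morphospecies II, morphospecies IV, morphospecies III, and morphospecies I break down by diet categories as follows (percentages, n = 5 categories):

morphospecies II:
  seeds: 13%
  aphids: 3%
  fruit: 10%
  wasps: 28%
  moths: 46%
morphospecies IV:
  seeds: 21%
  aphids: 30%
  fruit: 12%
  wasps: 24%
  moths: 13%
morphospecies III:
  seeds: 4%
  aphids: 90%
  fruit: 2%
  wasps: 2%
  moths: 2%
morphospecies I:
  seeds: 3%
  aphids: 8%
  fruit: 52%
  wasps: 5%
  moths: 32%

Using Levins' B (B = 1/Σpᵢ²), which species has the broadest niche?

morphospecies IV

Convert percentages to proportions (divide by 100).
Σp_IIᵢ² = 0.13² + 0.03² + 0.10² + 0.28² + 0.46² = 0.0169 + 0.0009 + 0.0100 + 0.0784 + 0.2116 = 0.3178
B_II = 1 / 0.3178 = 3.1466
Σp_IVᵢ² = 0.21² + 0.30² + 0.12² + 0.24² + 0.13² = 0.0441 + 0.0900 + 0.0144 + 0.0576 + 0.0169 = 0.2230
B_IV = 1 / 0.2230 = 4.4843
Σp_IIIᵢ² = 0.04² + 0.90² + 0.02² + 0.02² + 0.02² = 0.0016 + 0.8100 + 0.0004 + 0.0004 + 0.0004 = 0.8128
B_III = 1 / 0.8128 = 1.2303
Σp_Iᵢ² = 0.03² + 0.08² + 0.52² + 0.05² + 0.32² = 0.0009 + 0.0064 + 0.2704 + 0.0025 + 0.1024 = 0.3826
B_I = 1 / 0.3826 = 2.6137
Highest B → broadest niche (most generalist): morphospecies IV (B = 4.48).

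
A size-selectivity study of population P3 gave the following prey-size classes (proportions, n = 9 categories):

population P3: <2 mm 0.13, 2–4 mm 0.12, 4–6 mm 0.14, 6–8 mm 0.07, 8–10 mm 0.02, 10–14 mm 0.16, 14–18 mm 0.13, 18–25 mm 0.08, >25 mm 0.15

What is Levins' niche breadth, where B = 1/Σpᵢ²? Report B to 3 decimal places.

7.837

Σpᵢ² = 0.13² + 0.12² + 0.14² + 0.07² + 0.02² + 0.16² + 0.13² + 0.08² + 0.15² = 0.0169 + 0.0144 + 0.0196 + 0.0049 + 0.0004 + 0.0256 + 0.0169 + 0.0064 + 0.0225 = 0.1276
B = 1 / 0.1276 = 7.83699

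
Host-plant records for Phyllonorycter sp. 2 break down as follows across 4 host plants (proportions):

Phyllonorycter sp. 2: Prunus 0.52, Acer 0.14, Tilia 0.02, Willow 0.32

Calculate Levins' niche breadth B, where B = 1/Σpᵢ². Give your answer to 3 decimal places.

Σpᵢ² = 0.52² + 0.14² + 0.02² + 0.32² = 0.2704 + 0.0196 + 0.0004 + 0.1024 = 0.3928
B = 1 / 0.3928 = 2.54582

2.546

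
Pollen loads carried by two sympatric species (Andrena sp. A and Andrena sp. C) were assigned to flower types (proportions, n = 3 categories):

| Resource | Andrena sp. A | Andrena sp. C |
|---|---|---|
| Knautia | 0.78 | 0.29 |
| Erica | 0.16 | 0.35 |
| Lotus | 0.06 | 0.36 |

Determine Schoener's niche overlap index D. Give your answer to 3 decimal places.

0.510

Σ|p₁ᵢ − p₂ᵢ| = 0.49 + 0.19 + 0.30 = 0.98
D = 1 − ½ × 0.98 = 1 − 0.490 = 0.51000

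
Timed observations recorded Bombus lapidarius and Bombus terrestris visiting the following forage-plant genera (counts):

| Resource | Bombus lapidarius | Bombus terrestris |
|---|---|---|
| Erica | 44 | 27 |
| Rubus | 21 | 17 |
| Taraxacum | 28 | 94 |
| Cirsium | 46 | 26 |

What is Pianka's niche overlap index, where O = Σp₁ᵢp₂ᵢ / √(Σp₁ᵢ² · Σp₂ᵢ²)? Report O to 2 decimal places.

0.72

Proportions for Bombus lapidarius (n=139): 44/139=0.3165, 21/139=0.1511, 28/139=0.2014, 46/139=0.3309
Proportions for Bombus terrestris (n=164): 27/164=0.1646, 17/164=0.1037, 94/164=0.5732, 26/164=0.1585
Σ p₁ᵢp₂ᵢ = 0.052096 + 0.015669 + 0.115442 + 0.052448 = 0.235655
Σp_1ᵢ² = 0.3165² + 0.1511² + 0.2014² + 0.3309² = 0.100172 + 0.022831 + 0.040562 + 0.109495 = 0.273060
Σp_2ᵢ² = 0.1646² + 0.1037² + 0.5732² + 0.1585² = 0.027093 + 0.010754 + 0.328558 + 0.025122 = 0.391527
O = 0.235655 / √(0.273060 × 0.391527) = 0.235655 / 0.3269715 = 0.7207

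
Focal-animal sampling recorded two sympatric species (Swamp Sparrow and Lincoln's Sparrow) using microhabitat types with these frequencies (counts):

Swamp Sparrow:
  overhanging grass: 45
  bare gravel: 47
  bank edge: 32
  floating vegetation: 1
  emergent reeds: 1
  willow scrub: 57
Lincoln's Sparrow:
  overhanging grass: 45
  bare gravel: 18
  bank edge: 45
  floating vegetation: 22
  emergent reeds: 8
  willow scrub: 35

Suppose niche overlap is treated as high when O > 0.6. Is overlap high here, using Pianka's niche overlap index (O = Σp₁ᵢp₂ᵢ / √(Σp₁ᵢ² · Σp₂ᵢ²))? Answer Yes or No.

Proportions for Swamp Sparrow (n=183): 45/183=0.2459, 47/183=0.2568, 32/183=0.1749, 1/183=0.0055, 1/183=0.0055, 57/183=0.3115
Proportions for Lincoln's Sparrow (n=173): 45/173=0.2601, 18/173=0.1040, 45/173=0.2601, 22/173=0.1272, 8/173=0.0462, 35/173=0.2023
Σ p₁ᵢp₂ᵢ = 0.063959 + 0.026707 + 0.045491 + 0.000700 + 0.000254 + 0.063016 = 0.200127
Σp_1ᵢ² = 0.2459² + 0.2568² + 0.1749² + 0.0055² + 0.0055² + 0.3115² = 0.060467 + 0.065946 + 0.030590 + 0.000030 + 0.000030 + 0.097032 = 0.254095
Σp_2ᵢ² = 0.2601² + 0.1040² + 0.2601² + 0.1272² + 0.0462² + 0.2023² = 0.067652 + 0.010816 + 0.067652 + 0.016180 + 0.002134 + 0.040925 = 0.205359
O = 0.200127 / √(0.254095 × 0.205359) = 0.200127 / 0.2284309 = 0.8761
O = 0.8761 > 0.6 → Yes.

Yes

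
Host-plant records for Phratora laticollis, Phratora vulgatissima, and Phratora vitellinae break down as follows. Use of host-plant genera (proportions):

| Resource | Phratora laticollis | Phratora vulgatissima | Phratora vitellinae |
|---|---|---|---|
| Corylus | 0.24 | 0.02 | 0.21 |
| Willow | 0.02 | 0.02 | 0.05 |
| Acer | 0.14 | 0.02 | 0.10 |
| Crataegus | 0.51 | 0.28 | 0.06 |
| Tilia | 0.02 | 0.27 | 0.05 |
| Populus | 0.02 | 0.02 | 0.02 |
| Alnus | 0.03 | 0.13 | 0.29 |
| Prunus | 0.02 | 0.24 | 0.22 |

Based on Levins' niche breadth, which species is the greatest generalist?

Σp_latiᵢ² = 0.24² + 0.02² + 0.14² + 0.51² + 0.02² + 0.02² + 0.03² + 0.02² = 0.0576 + 0.0004 + 0.0196 + 0.2601 + 0.0004 + 0.0004 + 0.0009 + 0.0004 = 0.3398
B_lati = 1 / 0.3398 = 2.9429
Σp_vulgᵢ² = 0.02² + 0.02² + 0.02² + 0.28² + 0.27² + 0.02² + 0.13² + 0.24² = 0.0004 + 0.0004 + 0.0004 + 0.0784 + 0.0729 + 0.0004 + 0.0169 + 0.0576 = 0.2274
B_vulg = 1 / 0.2274 = 4.3975
Σp_viteᵢ² = 0.21² + 0.05² + 0.10² + 0.06² + 0.05² + 0.02² + 0.29² + 0.22² = 0.0441 + 0.0025 + 0.0100 + 0.0036 + 0.0025 + 0.0004 + 0.0841 + 0.0484 = 0.1956
B_vite = 1 / 0.1956 = 5.1125
Highest B → broadest niche (most generalist): Phratora vitellinae (B = 5.11).

Phratora vitellinae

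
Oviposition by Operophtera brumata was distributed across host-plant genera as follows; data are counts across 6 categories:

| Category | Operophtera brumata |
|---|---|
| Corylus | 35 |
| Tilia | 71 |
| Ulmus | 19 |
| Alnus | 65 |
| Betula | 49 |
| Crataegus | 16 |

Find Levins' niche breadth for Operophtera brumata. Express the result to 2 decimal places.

Proportions for Operophtera brumata (n=255): 35/255=0.1373, 71/255=0.2784, 19/255=0.0745, 65/255=0.2549, 49/255=0.1922, 16/255=0.0627
Σpᵢ² = 0.1373² + 0.2784² + 0.0745² + 0.2549² + 0.1922² + 0.0627² = 0.018851 + 0.077507 + 0.005550 + 0.064974 + 0.036941 + 0.003931 = 0.207754
B = 1 / 0.207754 = 4.8134

4.81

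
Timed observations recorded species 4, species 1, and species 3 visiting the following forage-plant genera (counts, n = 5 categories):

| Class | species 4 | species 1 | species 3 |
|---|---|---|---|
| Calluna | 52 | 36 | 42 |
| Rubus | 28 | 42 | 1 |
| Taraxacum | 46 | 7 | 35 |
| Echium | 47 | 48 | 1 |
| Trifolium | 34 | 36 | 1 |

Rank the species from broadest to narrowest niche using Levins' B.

species 4 > species 1 > species 3

Proportions for species 4 (n=207): 52/207=0.2512, 28/207=0.1353, 46/207=0.2222, 47/207=0.2271, 34/207=0.1643
Proportions for species 1 (n=169): 36/169=0.2130, 42/169=0.2485, 7/169=0.0414, 48/169=0.2840, 36/169=0.2130
Proportions for species 3 (n=80): 42/80=0.5250, 1/80=0.0125, 35/80=0.4375, 1/80=0.0125, 1/80=0.0125
Σp_4ᵢ² = 0.2512² + 0.1353² + 0.2222² + 0.2271² + 0.1643² = 0.063101 + 0.018306 + 0.049373 + 0.051574 + 0.026994 = 0.209348
B_4 = 1 / 0.209348 = 4.7767
Σp_1ᵢ² = 0.2130² + 0.2485² + 0.0414² + 0.2840² + 0.2130² = 0.045369 + 0.061752 + 0.001714 + 0.080656 + 0.045369 = 0.234860
B_1 = 1 / 0.234860 = 4.2579
Σp_3ᵢ² = 0.5250² + 0.0125² + 0.4375² + 0.0125² + 0.0125² = 0.275625 + 0.000156 + 0.191406 + 0.000156 + 0.000156 = 0.467499
B_3 = 1 / 0.467499 = 2.1390
Ranking by B (broadest → narrowest): species 4 (4.78) > species 1 (4.26) > species 3 (2.14)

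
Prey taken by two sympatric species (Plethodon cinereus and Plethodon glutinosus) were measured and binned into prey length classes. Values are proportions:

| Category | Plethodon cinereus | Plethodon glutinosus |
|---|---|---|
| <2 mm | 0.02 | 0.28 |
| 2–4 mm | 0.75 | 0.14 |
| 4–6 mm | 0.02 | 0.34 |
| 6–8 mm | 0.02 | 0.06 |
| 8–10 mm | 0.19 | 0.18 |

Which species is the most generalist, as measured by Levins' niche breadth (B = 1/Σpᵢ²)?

Σp_cineᵢ² = 0.02² + 0.75² + 0.02² + 0.02² + 0.19² = 0.0004 + 0.5625 + 0.0004 + 0.0004 + 0.0361 = 0.5998
B_cine = 1 / 0.5998 = 1.6672
Σp_glutᵢ² = 0.28² + 0.14² + 0.34² + 0.06² + 0.18² = 0.0784 + 0.0196 + 0.1156 + 0.0036 + 0.0324 = 0.2496
B_glut = 1 / 0.2496 = 4.0064
Highest B → broadest niche (most generalist): Plethodon glutinosus (B = 4.01).

Plethodon glutinosus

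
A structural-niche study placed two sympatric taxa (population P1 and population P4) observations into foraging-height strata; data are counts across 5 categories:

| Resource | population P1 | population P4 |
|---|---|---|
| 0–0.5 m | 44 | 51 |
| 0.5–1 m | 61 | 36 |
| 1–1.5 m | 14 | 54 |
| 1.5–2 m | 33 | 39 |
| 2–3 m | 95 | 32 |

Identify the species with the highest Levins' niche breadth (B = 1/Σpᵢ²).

Proportions for population P1 (n=247): 44/247=0.1781, 61/247=0.2470, 14/247=0.0567, 33/247=0.1336, 95/247=0.3846
Proportions for population P4 (n=212): 51/212=0.2406, 36/212=0.1698, 54/212=0.2547, 39/212=0.1840, 32/212=0.1509
Σp_P1ᵢ² = 0.1781² + 0.2470² + 0.0567² + 0.1336² + 0.3846² = 0.031720 + 0.061009 + 0.003215 + 0.017849 + 0.147917 = 0.261710
B_P1 = 1 / 0.261710 = 3.8210
Σp_P4ᵢ² = 0.2406² + 0.1698² + 0.2547² + 0.1840² + 0.1509² = 0.057888 + 0.028832 + 0.064872 + 0.033856 + 0.022771 = 0.208219
B_P4 = 1 / 0.208219 = 4.8026
Highest B → broadest niche (most generalist): population P4 (B = 4.80).

population P4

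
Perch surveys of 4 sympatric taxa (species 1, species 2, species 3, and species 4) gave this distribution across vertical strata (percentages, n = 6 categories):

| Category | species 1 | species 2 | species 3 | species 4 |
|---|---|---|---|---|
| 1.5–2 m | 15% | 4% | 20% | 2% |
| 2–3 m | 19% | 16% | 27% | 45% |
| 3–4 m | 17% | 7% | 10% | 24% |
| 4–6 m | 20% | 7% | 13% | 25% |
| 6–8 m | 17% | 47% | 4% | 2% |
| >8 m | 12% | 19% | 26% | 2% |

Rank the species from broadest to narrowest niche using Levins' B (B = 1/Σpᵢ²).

Convert percentages to proportions (divide by 100).
Σp_1ᵢ² = 0.15² + 0.19² + 0.17² + 0.20² + 0.17² + 0.12² = 0.0225 + 0.0361 + 0.0289 + 0.0400 + 0.0289 + 0.0144 = 0.1708
B_1 = 1 / 0.1708 = 5.8548
Σp_2ᵢ² = 0.04² + 0.16² + 0.07² + 0.07² + 0.47² + 0.19² = 0.0016 + 0.0256 + 0.0049 + 0.0049 + 0.2209 + 0.0361 = 0.2940
B_2 = 1 / 0.2940 = 3.4014
Σp_3ᵢ² = 0.20² + 0.27² + 0.10² + 0.13² + 0.04² + 0.26² = 0.0400 + 0.0729 + 0.0100 + 0.0169 + 0.0016 + 0.0676 = 0.2090
B_3 = 1 / 0.2090 = 4.7847
Σp_4ᵢ² = 0.02² + 0.45² + 0.24² + 0.25² + 0.02² + 0.02² = 0.0004 + 0.2025 + 0.0576 + 0.0625 + 0.0004 + 0.0004 = 0.3238
B_4 = 1 / 0.3238 = 3.0883
Ranking by B (broadest → narrowest): species 1 (5.85) > species 3 (4.78) > species 2 (3.40) > species 4 (3.09)

species 1 > species 3 > species 2 > species 4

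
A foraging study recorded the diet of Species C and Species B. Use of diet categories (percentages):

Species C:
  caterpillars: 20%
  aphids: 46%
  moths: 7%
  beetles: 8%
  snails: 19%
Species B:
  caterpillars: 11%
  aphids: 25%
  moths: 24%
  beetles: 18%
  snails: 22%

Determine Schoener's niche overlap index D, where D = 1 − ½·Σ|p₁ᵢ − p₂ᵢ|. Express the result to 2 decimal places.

0.70

Convert percentages to proportions (divide by 100).
Σ|p₁ᵢ − p₂ᵢ| = 0.09 + 0.21 + 0.17 + 0.10 + 0.03 = 0.60
D = 1 − ½ × 0.60 = 1 − 0.300 = 0.7000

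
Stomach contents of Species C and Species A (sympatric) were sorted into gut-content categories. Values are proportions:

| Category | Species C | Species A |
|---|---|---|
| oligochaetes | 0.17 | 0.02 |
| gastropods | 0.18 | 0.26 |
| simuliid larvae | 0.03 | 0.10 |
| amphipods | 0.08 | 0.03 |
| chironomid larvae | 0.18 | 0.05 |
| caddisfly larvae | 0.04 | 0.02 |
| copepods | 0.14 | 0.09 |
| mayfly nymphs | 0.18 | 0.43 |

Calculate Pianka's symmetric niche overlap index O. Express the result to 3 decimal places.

0.754

Σ p₁ᵢp₂ᵢ = 0.0034 + 0.0468 + 0.0030 + 0.0024 + 0.0090 + 0.0008 + 0.0126 + 0.0774 = 0.1554
Σp_1ᵢ² = 0.17² + 0.18² + 0.03² + 0.08² + 0.18² + 0.04² + 0.14² + 0.18² = 0.0289 + 0.0324 + 0.0009 + 0.0064 + 0.0324 + 0.0016 + 0.0196 + 0.0324 = 0.1546
Σp_2ᵢ² = 0.02² + 0.26² + 0.10² + 0.03² + 0.05² + 0.02² + 0.09² + 0.43² = 0.0004 + 0.0676 + 0.0100 + 0.0009 + 0.0025 + 0.0004 + 0.0081 + 0.1849 = 0.2748
O = 0.1554 / √(0.1546 × 0.2748) = 0.1554 / 0.206117 = 0.75394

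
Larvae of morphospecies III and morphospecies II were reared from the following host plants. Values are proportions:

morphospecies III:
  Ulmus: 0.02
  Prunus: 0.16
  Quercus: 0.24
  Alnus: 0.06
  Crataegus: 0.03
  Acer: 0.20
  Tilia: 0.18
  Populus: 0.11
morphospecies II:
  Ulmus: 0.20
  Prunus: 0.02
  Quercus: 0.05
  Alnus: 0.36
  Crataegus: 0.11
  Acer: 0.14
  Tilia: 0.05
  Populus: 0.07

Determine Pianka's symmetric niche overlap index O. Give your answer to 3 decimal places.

0.465

Σ p₁ᵢp₂ᵢ = 0.0040 + 0.0032 + 0.0120 + 0.0216 + 0.0033 + 0.0280 + 0.0090 + 0.0077 = 0.0888
Σp_1ᵢ² = 0.02² + 0.16² + 0.24² + 0.06² + 0.03² + 0.20² + 0.18² + 0.11² = 0.0004 + 0.0256 + 0.0576 + 0.0036 + 0.0009 + 0.0400 + 0.0324 + 0.0121 = 0.1726
Σp_2ᵢ² = 0.20² + 0.02² + 0.05² + 0.36² + 0.11² + 0.14² + 0.05² + 0.07² = 0.0400 + 0.0004 + 0.0025 + 0.1296 + 0.0121 + 0.0196 + 0.0025 + 0.0049 = 0.2116
O = 0.0888 / √(0.1726 × 0.2116) = 0.0888 / 0.191108 = 0.46466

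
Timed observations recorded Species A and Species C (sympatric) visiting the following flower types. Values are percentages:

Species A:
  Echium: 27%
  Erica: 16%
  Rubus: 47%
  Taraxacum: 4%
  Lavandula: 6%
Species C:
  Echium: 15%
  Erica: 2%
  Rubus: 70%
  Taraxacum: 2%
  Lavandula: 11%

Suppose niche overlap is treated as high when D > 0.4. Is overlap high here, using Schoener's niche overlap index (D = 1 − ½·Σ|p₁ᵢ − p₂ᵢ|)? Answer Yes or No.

Yes

Convert percentages to proportions (divide by 100).
Σ|p₁ᵢ − p₂ᵢ| = 0.12 + 0.14 + 0.23 + 0.02 + 0.05 = 0.56
D = 1 − ½ × 0.56 = 1 − 0.280 = 0.7200
D = 0.7200 > 0.4 → Yes.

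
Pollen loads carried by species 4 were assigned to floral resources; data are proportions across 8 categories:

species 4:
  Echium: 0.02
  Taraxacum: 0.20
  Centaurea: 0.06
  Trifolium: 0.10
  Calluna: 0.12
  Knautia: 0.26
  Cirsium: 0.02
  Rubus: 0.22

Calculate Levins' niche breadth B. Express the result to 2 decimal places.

5.41

Σpᵢ² = 0.02² + 0.20² + 0.06² + 0.10² + 0.12² + 0.26² + 0.02² + 0.22² = 0.0004 + 0.0400 + 0.0036 + 0.0100 + 0.0144 + 0.0676 + 0.0004 + 0.0484 = 0.1848
B = 1 / 0.1848 = 5.4113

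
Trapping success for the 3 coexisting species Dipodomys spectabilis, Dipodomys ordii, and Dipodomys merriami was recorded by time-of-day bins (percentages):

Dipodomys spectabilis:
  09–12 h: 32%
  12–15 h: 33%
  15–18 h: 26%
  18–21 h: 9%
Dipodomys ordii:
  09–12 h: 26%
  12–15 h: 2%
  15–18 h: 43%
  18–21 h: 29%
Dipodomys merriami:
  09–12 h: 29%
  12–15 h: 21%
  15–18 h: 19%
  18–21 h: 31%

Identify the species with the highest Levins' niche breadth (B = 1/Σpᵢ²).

Dipodomys merriami

Convert percentages to proportions (divide by 100).
Σp_specᵢ² = 0.32² + 0.33² + 0.26² + 0.09² = 0.1024 + 0.1089 + 0.0676 + 0.0081 = 0.2870
B_spec = 1 / 0.2870 = 3.4843
Σp_ordiᵢ² = 0.26² + 0.02² + 0.43² + 0.29² = 0.0676 + 0.0004 + 0.1849 + 0.0841 = 0.3370
B_ordi = 1 / 0.3370 = 2.9674
Σp_merrᵢ² = 0.29² + 0.21² + 0.19² + 0.31² = 0.0841 + 0.0441 + 0.0361 + 0.0961 = 0.2604
B_merr = 1 / 0.2604 = 3.8402
Highest B → broadest niche (most generalist): Dipodomys merriami (B = 3.84).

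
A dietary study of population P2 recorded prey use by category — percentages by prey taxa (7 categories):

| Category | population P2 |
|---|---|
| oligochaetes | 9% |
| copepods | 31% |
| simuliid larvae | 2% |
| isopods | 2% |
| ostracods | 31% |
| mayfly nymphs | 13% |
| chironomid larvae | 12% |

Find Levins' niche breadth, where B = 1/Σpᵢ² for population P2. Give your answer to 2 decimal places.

4.30

Convert percentages to proportions (divide by 100).
Σpᵢ² = 0.09² + 0.31² + 0.02² + 0.02² + 0.31² + 0.13² + 0.12² = 0.0081 + 0.0961 + 0.0004 + 0.0004 + 0.0961 + 0.0169 + 0.0144 = 0.2324
B = 1 / 0.2324 = 4.3029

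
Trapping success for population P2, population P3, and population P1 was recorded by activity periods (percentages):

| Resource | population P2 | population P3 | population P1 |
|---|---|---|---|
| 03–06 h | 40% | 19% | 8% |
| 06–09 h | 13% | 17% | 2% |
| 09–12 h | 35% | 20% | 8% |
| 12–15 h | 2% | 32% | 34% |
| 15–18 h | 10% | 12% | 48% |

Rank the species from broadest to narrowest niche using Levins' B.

population P3 > population P2 > population P1

Convert percentages to proportions (divide by 100).
Σp_P2ᵢ² = 0.40² + 0.13² + 0.35² + 0.02² + 0.10² = 0.1600 + 0.0169 + 0.1225 + 0.0004 + 0.0100 = 0.3098
B_P2 = 1 / 0.3098 = 3.2279
Σp_P3ᵢ² = 0.19² + 0.17² + 0.20² + 0.32² + 0.12² = 0.0361 + 0.0289 + 0.0400 + 0.1024 + 0.0144 = 0.2218
B_P3 = 1 / 0.2218 = 4.5086
Σp_P1ᵢ² = 0.08² + 0.02² + 0.08² + 0.34² + 0.48² = 0.0064 + 0.0004 + 0.0064 + 0.1156 + 0.2304 = 0.3592
B_P1 = 1 / 0.3592 = 2.7840
Ranking by B (broadest → narrowest): population P3 (4.51) > population P2 (3.23) > population P1 (2.78)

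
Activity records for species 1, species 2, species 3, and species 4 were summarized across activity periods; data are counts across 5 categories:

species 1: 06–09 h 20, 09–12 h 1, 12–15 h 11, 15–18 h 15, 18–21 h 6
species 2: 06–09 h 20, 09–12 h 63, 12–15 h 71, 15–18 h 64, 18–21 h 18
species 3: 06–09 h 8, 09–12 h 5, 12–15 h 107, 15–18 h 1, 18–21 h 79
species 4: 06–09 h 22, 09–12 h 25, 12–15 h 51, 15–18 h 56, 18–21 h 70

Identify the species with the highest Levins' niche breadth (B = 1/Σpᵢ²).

Proportions for species 1 (n=53): 20/53=0.3774, 1/53=0.0189, 11/53=0.2075, 15/53=0.2830, 6/53=0.1132
Proportions for species 2 (n=236): 20/236=0.0847, 63/236=0.2669, 71/236=0.3008, 64/236=0.2712, 18/236=0.0763
Proportions for species 3 (n=200): 8/200=0.0400, 5/200=0.0250, 107/200=0.5350, 1/200=0.0050, 79/200=0.3950
Proportions for species 4 (n=224): 22/224=0.0982, 25/224=0.1116, 51/224=0.2277, 56/224=0.2500, 70/224=0.3125
Σp_1ᵢ² = 0.3774² + 0.0189² + 0.2075² + 0.2830² + 0.1132² = 0.142431 + 0.000357 + 0.043056 + 0.080089 + 0.012814 = 0.278747
B_1 = 1 / 0.278747 = 3.5875
Σp_2ᵢ² = 0.0847² + 0.2669² + 0.3008² + 0.2712² + 0.0763² = 0.007174 + 0.071236 + 0.090481 + 0.073549 + 0.005822 = 0.248262
B_2 = 1 / 0.248262 = 4.0280
Σp_3ᵢ² = 0.0400² + 0.0250² + 0.5350² + 0.0050² + 0.3950² = 0.001600 + 0.000625 + 0.286225 + 0.000025 + 0.156025 = 0.444500
B_3 = 1 / 0.444500 = 2.2497
Σp_4ᵢ² = 0.0982² + 0.1116² + 0.2277² + 0.2500² + 0.3125² = 0.009643 + 0.012455 + 0.051847 + 0.062500 + 0.097656 = 0.234101
B_4 = 1 / 0.234101 = 4.2717
Highest B → broadest niche (most generalist): species 4 (B = 4.27).

species 4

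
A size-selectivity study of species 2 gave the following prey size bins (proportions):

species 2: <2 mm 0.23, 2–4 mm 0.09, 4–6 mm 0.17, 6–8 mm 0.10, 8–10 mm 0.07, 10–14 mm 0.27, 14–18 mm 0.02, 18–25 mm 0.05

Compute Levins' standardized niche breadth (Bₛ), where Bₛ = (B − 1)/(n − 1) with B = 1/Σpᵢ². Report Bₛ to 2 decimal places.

0.65

Σpᵢ² = 0.23² + 0.09² + 0.17² + 0.10² + 0.07² + 0.27² + 0.02² + 0.05² = 0.0529 + 0.0081 + 0.0289 + 0.0100 + 0.0049 + 0.0729 + 0.0004 + 0.0025 = 0.1806
B = 1 / 0.1806 = 5.5371
Bₛ = (B − 1)/(n − 1) = (5.5371 − 1)/(8 − 1) = 4.5371/7 = 0.6482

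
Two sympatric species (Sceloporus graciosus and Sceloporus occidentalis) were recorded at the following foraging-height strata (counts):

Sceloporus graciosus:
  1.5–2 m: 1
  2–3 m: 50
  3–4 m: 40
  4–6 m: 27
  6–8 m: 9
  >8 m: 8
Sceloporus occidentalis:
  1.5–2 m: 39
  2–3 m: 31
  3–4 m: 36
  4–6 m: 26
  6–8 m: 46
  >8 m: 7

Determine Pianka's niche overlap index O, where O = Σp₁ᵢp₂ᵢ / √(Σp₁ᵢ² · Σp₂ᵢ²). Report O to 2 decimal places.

0.73

Proportions for Sceloporus graciosus (n=135): 1/135=0.0074, 50/135=0.3704, 40/135=0.2963, 27/135=0.2000, 9/135=0.0667, 8/135=0.0593
Proportions for Sceloporus occidentalis (n=185): 39/185=0.2108, 31/185=0.1676, 36/185=0.1946, 26/185=0.1405, 46/185=0.2486, 7/185=0.0378
Σ p₁ᵢp₂ᵢ = 0.001560 + 0.062079 + 0.057660 + 0.028100 + 0.016582 + 0.002242 = 0.168223
Σp_1ᵢ² = 0.0074² + 0.3704² + 0.2963² + 0.2000² + 0.0667² + 0.0593² = 0.000055 + 0.137196 + 0.087794 + 0.040000 + 0.004449 + 0.003516 = 0.273010
Σp_2ᵢ² = 0.2108² + 0.1676² + 0.1946² + 0.1405² + 0.2486² + 0.0378² = 0.044437 + 0.028090 + 0.037869 + 0.019740 + 0.061802 + 0.001429 = 0.193367
O = 0.168223 / √(0.273010 × 0.193367) = 0.168223 / 0.2297632 = 0.7322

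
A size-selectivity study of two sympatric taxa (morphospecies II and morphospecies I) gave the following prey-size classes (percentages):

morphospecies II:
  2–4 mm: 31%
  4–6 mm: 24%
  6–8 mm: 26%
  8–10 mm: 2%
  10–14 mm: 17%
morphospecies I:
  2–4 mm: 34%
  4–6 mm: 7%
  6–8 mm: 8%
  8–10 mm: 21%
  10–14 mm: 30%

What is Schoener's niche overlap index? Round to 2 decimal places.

Convert percentages to proportions (divide by 100).
Σ|p₁ᵢ − p₂ᵢ| = 0.03 + 0.17 + 0.18 + 0.19 + 0.13 = 0.70
D = 1 − ½ × 0.70 = 1 − 0.350 = 0.6500

0.65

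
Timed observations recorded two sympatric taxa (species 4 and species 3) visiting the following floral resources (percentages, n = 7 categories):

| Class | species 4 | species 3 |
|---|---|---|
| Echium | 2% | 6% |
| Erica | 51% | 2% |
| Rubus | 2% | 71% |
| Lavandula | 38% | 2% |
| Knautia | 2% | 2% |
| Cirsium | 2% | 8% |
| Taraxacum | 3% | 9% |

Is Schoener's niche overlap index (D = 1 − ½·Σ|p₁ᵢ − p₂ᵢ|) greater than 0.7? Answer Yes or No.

Convert percentages to proportions (divide by 100).
Σ|p₁ᵢ − p₂ᵢ| = 0.04 + 0.49 + 0.69 + 0.36 + 0.00 + 0.06 + 0.06 = 1.70
D = 1 − ½ × 1.70 = 1 − 0.850 = 0.1500
D = 0.1500 < 0.7 → No.

No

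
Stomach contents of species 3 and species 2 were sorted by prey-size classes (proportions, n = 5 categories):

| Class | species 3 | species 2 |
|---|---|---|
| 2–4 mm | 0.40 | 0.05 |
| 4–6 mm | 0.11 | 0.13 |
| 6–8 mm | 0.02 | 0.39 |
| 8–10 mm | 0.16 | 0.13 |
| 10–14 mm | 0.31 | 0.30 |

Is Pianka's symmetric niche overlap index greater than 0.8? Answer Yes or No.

Σ p₁ᵢp₂ᵢ = 0.0200 + 0.0143 + 0.0078 + 0.0208 + 0.0930 = 0.1559
Σp_1ᵢ² = 0.40² + 0.11² + 0.02² + 0.16² + 0.31² = 0.1600 + 0.0121 + 0.0004 + 0.0256 + 0.0961 = 0.2942
Σp_2ᵢ² = 0.05² + 0.13² + 0.39² + 0.13² + 0.30² = 0.0025 + 0.0169 + 0.1521 + 0.0169 + 0.0900 = 0.2784
O = 0.1559 / √(0.2942 × 0.2784) = 0.1559 / 0.28619 = 0.5447
O = 0.5447 < 0.8 → No.

No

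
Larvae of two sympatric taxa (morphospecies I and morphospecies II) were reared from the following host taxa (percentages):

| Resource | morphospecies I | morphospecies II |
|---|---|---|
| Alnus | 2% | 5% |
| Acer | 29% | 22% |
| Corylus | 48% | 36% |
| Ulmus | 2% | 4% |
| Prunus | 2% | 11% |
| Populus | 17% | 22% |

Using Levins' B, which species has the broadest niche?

Convert percentages to proportions (divide by 100).
Σp_Iᵢ² = 0.02² + 0.29² + 0.48² + 0.02² + 0.02² + 0.17² = 0.0004 + 0.0841 + 0.2304 + 0.0004 + 0.0004 + 0.0289 = 0.3446
B_I = 1 / 0.3446 = 2.9019
Σp_IIᵢ² = 0.05² + 0.22² + 0.36² + 0.04² + 0.11² + 0.22² = 0.0025 + 0.0484 + 0.1296 + 0.0016 + 0.0121 + 0.0484 = 0.2426
B_II = 1 / 0.2426 = 4.1220
Highest B → broadest niche (most generalist): morphospecies II (B = 4.12).

morphospecies II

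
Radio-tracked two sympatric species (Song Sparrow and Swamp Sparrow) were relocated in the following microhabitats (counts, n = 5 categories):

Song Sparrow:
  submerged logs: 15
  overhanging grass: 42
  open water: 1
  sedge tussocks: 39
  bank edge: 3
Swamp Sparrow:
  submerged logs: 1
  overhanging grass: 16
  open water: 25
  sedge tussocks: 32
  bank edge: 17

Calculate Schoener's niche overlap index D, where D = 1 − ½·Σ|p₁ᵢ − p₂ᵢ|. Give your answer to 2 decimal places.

Proportions for Song Sparrow (n=100): 15/100=0.1500, 42/100=0.4200, 1/100=0.0100, 39/100=0.3900, 3/100=0.0300
Proportions for Swamp Sparrow (n=91): 1/91=0.0110, 16/91=0.1758, 25/91=0.2747, 32/91=0.3516, 17/91=0.1868
Σ|p₁ᵢ − p₂ᵢ| = 0.1390 + 0.2442 + 0.2647 + 0.0384 + 0.1568 = 0.8431
D = 1 − ½ × 0.8431 = 1 − 0.42155 = 0.57845

0.58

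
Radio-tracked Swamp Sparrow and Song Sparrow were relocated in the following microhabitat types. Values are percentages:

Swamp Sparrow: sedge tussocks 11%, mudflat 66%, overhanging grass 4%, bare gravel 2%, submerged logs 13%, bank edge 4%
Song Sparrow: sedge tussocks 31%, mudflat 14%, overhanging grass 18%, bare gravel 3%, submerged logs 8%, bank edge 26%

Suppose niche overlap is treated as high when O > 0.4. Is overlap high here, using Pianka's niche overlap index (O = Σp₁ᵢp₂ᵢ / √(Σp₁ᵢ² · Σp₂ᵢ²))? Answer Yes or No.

Yes

Convert percentages to proportions (divide by 100).
Σ p₁ᵢp₂ᵢ = 0.0341 + 0.0924 + 0.0072 + 0.0006 + 0.0104 + 0.0104 = 0.1551
Σp_1ᵢ² = 0.11² + 0.66² + 0.04² + 0.02² + 0.13² + 0.04² = 0.0121 + 0.4356 + 0.0016 + 0.0004 + 0.0169 + 0.0016 = 0.4682
Σp_2ᵢ² = 0.31² + 0.14² + 0.18² + 0.03² + 0.08² + 0.26² = 0.0961 + 0.0196 + 0.0324 + 0.0009 + 0.0064 + 0.0676 = 0.2230
O = 0.1551 / √(0.4682 × 0.2230) = 0.1551 / 0.32312 = 0.4800
O = 0.4800 > 0.4 → Yes.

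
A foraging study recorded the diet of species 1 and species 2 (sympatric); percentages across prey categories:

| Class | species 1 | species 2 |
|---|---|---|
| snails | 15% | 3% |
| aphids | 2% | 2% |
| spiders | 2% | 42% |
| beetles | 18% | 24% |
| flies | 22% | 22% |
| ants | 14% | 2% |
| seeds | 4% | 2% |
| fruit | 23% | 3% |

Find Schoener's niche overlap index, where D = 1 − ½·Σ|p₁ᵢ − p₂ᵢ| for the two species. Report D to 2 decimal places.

Convert percentages to proportions (divide by 100).
Σ|p₁ᵢ − p₂ᵢ| = 0.12 + 0.00 + 0.40 + 0.06 + 0.00 + 0.12 + 0.02 + 0.20 = 0.92
D = 1 − ½ × 0.92 = 1 − 0.460 = 0.5400

0.54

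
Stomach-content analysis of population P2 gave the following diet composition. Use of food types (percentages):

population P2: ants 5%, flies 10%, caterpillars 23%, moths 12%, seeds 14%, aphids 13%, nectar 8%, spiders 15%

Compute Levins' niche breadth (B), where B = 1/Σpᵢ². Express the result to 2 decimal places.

Convert percentages to proportions (divide by 100).
Σpᵢ² = 0.05² + 0.10² + 0.23² + 0.12² + 0.14² + 0.13² + 0.08² + 0.15² = 0.0025 + 0.0100 + 0.0529 + 0.0144 + 0.0196 + 0.0169 + 0.0064 + 0.0225 = 0.1452
B = 1 / 0.1452 = 6.8871

6.89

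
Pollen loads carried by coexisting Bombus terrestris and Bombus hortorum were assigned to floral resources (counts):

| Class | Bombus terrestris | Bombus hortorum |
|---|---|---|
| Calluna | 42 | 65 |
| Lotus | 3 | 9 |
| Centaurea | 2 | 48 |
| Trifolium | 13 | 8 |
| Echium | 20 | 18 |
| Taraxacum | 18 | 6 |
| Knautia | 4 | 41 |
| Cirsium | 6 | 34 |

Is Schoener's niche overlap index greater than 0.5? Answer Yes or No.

Yes

Proportions for Bombus terrestris (n=108): 42/108=0.3889, 3/108=0.0278, 2/108=0.0185, 13/108=0.1204, 20/108=0.1852, 18/108=0.1667, 4/108=0.0370, 6/108=0.0556
Proportions for Bombus hortorum (n=229): 65/229=0.2838, 9/229=0.0393, 48/229=0.2096, 8/229=0.0349, 18/229=0.0786, 6/229=0.0262, 41/229=0.1790, 34/229=0.1485
Σ|p₁ᵢ − p₂ᵢ| = 0.1051 + 0.0115 + 0.1911 + 0.0855 + 0.1066 + 0.1405 + 0.1420 + 0.0929 = 0.8752
D = 1 − ½ × 0.8752 = 1 − 0.43760 = 0.56240
D = 0.56240 > 0.5 → Yes.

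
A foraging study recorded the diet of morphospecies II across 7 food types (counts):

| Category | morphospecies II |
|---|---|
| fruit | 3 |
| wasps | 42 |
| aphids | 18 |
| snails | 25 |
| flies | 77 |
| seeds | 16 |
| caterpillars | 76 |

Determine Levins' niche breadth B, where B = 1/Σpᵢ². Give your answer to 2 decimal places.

Proportions for morphospecies II (n=257): 3/257=0.0117, 42/257=0.1634, 18/257=0.0700, 25/257=0.0973, 77/257=0.2996, 16/257=0.0623, 76/257=0.2957
Σpᵢ² = 0.0117² + 0.1634² + 0.0700² + 0.0973² + 0.2996² + 0.0623² + 0.2957² = 0.000137 + 0.026700 + 0.004900 + 0.009467 + 0.089760 + 0.003881 + 0.087438 = 0.222283
B = 1 / 0.222283 = 4.4988

4.50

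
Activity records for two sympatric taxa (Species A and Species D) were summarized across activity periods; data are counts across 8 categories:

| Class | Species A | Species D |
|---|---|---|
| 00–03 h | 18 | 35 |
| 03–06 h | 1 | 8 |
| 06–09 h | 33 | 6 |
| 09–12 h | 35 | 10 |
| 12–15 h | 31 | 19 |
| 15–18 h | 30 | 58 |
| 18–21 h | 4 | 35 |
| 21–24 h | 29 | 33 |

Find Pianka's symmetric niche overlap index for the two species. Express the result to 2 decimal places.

0.73

Proportions for Species A (n=181): 18/181=0.0994, 1/181=0.0055, 33/181=0.1823, 35/181=0.1934, 31/181=0.1713, 30/181=0.1657, 4/181=0.0221, 29/181=0.1602
Proportions for Species D (n=204): 35/204=0.1716, 8/204=0.0392, 6/204=0.0294, 10/204=0.0490, 19/204=0.0931, 58/204=0.2843, 35/204=0.1716, 33/204=0.1618
Σ p₁ᵢp₂ᵢ = 0.017057 + 0.000216 + 0.005360 + 0.009477 + 0.015948 + 0.047109 + 0.003792 + 0.025920 = 0.124879
Σp_1ᵢ² = 0.0994² + 0.0055² + 0.1823² + 0.1934² + 0.1713² + 0.1657² + 0.0221² + 0.1602² = 0.009880 + 0.000030 + 0.033233 + 0.037404 + 0.029344 + 0.027456 + 0.000488 + 0.025664 = 0.163499
Σp_2ᵢ² = 0.1716² + 0.0392² + 0.0294² + 0.0490² + 0.0931² + 0.2843² + 0.1716² + 0.1618² = 0.029447 + 0.001537 + 0.000864 + 0.002401 + 0.008668 + 0.080826 + 0.029447 + 0.026179 = 0.179369
O = 0.124879 / √(0.163499 × 0.179369) = 0.124879 / 0.1712503 = 0.7292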